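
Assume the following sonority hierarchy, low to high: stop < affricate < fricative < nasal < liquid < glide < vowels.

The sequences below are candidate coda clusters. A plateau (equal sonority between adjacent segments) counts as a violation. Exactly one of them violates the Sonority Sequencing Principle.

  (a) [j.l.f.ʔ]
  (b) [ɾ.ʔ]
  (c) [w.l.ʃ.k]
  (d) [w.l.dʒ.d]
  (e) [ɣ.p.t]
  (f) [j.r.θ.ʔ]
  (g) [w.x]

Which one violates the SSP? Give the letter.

e

(a) [j.l.f.ʔ]: profile 6-5-3-1 — obeys.
(b) [ɾ.ʔ]: profile 5-1 — obeys.
(c) [w.l.ʃ.k]: profile 6-5-3-1 — obeys.
(d) [w.l.dʒ.d]: profile 6-5-2-1 — obeys.
(e) [ɣ.p.t]: profile 3-1-1 — violates.
(f) [j.r.θ.ʔ]: profile 6-5-3-1 — obeys.
(g) [w.x]: profile 6-3 — obeys.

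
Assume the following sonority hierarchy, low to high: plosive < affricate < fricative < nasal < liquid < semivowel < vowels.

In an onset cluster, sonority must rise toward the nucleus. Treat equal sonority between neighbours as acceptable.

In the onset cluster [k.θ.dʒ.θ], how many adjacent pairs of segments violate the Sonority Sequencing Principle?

/k/: plosive = 1.
/θ/: fricative = 3.
/dʒ/: affricate = 2.
/θ/: fricative = 3.
/k/→/θ/: 1→3 (rises) — ok.
/θ/→/dʒ/: 3→2 (does not rise) — violation.
/dʒ/→/θ/: 2→3 (rises) — ok.

1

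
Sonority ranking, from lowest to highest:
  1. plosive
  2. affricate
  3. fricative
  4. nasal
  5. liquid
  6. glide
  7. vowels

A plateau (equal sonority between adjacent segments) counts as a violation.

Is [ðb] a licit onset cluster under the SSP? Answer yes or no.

/ð/ — fricative, sonority 3.
/b/ — plosive, sonority 1.
The profile is 3-1. Between /ð/ (3) and /b/ (1) sonority does not rise, so the cluster violates the SSP.

no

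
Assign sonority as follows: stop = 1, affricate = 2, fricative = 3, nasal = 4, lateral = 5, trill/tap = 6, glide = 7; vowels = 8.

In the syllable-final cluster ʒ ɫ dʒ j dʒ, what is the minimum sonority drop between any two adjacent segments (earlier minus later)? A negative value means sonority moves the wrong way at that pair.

/ʒ/ — fricative, sonority 3.
/ɫ/ — lateral, sonority 5.
/dʒ/ — affricate, sonority 2.
/j/ — glide, sonority 7.
/dʒ/ — affricate, sonority 2.
/ʒ/→/ɫ/: change -2.
/ɫ/→/dʒ/: change +3.
/dʒ/→/j/: change -5.
/j/→/dʒ/: change +5.
Minimum = -5.

-5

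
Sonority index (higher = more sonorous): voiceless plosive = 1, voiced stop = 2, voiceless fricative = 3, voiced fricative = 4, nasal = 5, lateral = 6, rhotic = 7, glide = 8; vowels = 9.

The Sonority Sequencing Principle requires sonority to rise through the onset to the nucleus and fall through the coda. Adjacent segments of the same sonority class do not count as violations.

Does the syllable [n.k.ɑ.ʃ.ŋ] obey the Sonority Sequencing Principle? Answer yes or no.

Onset: /n/ is a nasal (sonority 5), /k/ is a voiceless plosive (sonority 1); then the nucleus /ɑ/ (sonority 9).
Onset profile 5-1-9 — does not rise throughout.
Coda: /ʃ/ is a voiceless fricative (sonority 3), /ŋ/ is a nasal (sonority 5).
Coda profile 9-3-5 — does not fall throughout.

no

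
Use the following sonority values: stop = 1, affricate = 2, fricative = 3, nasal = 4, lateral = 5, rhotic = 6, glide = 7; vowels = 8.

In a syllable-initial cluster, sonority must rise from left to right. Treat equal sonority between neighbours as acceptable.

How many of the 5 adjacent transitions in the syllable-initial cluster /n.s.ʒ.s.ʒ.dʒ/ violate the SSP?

2

/n/ is a nasal (sonority 4).
/s/ is a fricative (sonority 3).
/ʒ/ is a fricative (sonority 3).
/s/ is a fricative (sonority 3).
/ʒ/ is a fricative (sonority 3).
/dʒ/ is an affricate (sonority 2).
/n/→/s/: 4→3 (does not rise) — violation.
/s/→/ʒ/: 3→3 (plateau, allowed) — ok.
/ʒ/→/s/: 3→3 (plateau, allowed) — ok.
/s/→/ʒ/: 3→3 (plateau, allowed) — ok.
/ʒ/→/dʒ/: 3→2 (does not rise) — violation.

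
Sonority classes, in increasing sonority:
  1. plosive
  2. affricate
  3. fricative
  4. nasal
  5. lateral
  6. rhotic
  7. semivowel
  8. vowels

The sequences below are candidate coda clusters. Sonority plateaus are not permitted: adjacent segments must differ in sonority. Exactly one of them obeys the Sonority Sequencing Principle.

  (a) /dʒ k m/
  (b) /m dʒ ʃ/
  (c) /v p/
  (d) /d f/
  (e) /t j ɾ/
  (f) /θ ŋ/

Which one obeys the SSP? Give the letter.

c

(a) sonority 2-1-4: ill-formed.
(b) sonority 4-2-3: ill-formed.
(c) sonority 3-1: well-formed.
(d) sonority 1-3: ill-formed.
(e) sonority 1-7-6: ill-formed.
(f) sonority 3-4: ill-formed.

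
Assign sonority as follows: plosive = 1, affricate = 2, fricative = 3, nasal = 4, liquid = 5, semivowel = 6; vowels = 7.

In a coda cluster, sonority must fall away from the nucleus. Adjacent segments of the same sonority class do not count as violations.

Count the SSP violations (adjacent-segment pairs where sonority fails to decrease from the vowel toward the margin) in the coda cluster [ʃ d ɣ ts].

/ʃ/ is a fricative (sonority 3).
/d/ is a plosive (sonority 1).
/ɣ/ is a fricative (sonority 3).
/ts/ is an affricate (sonority 2).
/ʃ/→/d/: 3→1 (falls) — ok.
/d/→/ɣ/: 1→3 (does not fall) — violation.
/ɣ/→/ts/: 3→2 (falls) — ok.

1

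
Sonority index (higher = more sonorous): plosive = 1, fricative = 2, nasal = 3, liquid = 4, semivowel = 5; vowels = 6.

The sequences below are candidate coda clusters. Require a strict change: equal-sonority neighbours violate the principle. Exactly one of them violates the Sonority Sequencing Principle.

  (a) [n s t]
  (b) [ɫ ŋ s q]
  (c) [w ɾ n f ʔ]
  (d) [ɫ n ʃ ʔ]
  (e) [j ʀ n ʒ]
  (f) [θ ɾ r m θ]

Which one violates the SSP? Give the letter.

(a) sonority 3-2-1: well-formed.
(b) sonority 4-3-2-1: well-formed.
(c) sonority 5-4-3-2-1: well-formed.
(d) sonority 4-3-2-1: well-formed.
(e) sonority 5-4-3-2: well-formed.
(f) sonority 2-4-4-3-2: ill-formed.

f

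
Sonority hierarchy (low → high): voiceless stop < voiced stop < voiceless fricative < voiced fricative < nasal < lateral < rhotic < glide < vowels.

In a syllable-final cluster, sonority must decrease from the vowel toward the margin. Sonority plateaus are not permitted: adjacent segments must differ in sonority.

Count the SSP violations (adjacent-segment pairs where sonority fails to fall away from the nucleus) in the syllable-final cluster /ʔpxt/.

/ʔ/ — voiceless stop, sonority 1.
/p/ — voiceless stop, sonority 1.
/x/ — voiceless fricative, sonority 3.
/t/ — voiceless stop, sonority 1.
/ʔ/→/p/: 1→1 (plateau) — violation.
/p/→/x/: 1→3 (does not fall) — violation.
/x/→/t/: 3→1 (falls) — ok.

2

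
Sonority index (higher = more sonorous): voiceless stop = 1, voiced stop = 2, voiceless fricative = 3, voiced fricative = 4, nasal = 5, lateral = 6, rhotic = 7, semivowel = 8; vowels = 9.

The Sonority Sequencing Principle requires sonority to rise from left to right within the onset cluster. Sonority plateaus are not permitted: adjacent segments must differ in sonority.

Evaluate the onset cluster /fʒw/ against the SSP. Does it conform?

/f/ — voiceless fricative, sonority 3.
/ʒ/ — voiced fricative, sonority 4.
/w/ — semivowel, sonority 8.
The profile 3-4-8 strictly rises, so the onset cluster satisfies the SSP.

yes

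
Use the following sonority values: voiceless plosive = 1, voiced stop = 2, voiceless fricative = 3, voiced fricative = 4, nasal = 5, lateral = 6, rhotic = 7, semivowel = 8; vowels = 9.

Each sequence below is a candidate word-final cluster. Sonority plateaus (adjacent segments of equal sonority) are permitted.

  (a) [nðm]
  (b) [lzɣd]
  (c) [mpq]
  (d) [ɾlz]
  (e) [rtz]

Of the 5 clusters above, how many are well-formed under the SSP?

3

(a) 5-4-5 → violates
(b) 6-4-4-2 → obeys
(c) 5-1-1 → obeys
(d) 7-6-4 → obeys
(e) 7-1-4 → violates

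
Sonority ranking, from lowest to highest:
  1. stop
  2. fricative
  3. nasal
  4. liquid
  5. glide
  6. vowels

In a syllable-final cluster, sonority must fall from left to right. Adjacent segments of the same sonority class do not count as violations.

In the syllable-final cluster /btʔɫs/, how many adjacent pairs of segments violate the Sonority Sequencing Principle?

1

/b/ — stop, sonority 1.
/t/ — stop, sonority 1.
/ʔ/ — stop, sonority 1.
/ɫ/ — liquid, sonority 4.
/s/ — fricative, sonority 2.
/b/→/t/: 1→1 (plateau, allowed) — ok.
/t/→/ʔ/: 1→1 (plateau, allowed) — ok.
/ʔ/→/ɫ/: 1→4 (does not fall) — violation.
/ɫ/→/s/: 4→2 (falls) — ok.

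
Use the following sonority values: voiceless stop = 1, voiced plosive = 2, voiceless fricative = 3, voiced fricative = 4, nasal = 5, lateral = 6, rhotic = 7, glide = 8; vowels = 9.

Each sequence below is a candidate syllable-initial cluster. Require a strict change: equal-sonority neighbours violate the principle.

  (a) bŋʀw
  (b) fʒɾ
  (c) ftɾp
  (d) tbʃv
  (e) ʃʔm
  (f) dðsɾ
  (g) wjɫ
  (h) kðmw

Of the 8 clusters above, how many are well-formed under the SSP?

(a) bŋʀw: profile 2-5-7-8 — obeys.
(b) fʒɾ: profile 3-4-7 — obeys.
(c) ftɾp: profile 3-1-7-1 — violates.
(d) tbʃv: profile 1-2-3-4 — obeys.
(e) ʃʔm: profile 3-1-5 — violates.
(f) dðsɾ: profile 2-4-3-7 — violates.
(g) wjɫ: profile 8-8-6 — violates.
(h) kðmw: profile 1-4-5-8 — obeys.

4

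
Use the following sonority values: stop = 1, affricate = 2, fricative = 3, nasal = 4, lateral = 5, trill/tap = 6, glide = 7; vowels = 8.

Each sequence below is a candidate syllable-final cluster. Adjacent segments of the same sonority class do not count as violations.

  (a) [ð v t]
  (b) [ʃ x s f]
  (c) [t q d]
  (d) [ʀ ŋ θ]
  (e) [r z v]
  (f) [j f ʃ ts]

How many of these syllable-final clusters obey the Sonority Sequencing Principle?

6

(a) 3-3-1 → obeys
(b) 3-3-3-3 → obeys
(c) 1-1-1 → obeys
(d) 6-4-3 → obeys
(e) 6-3-3 → obeys
(f) 7-3-3-2 → obeys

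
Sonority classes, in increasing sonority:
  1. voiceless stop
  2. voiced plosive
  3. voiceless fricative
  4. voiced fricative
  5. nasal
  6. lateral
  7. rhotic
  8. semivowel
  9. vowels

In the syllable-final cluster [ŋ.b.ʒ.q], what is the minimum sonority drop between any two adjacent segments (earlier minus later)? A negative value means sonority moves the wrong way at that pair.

-2

/ŋ/ — nasal, sonority 5.
/b/ — voiced plosive, sonority 2.
/ʒ/ — voiced fricative, sonority 4.
/q/ — voiceless stop, sonority 1.
/ŋ/→/b/: change +3.
/b/→/ʒ/: change -2.
/ʒ/→/q/: change +3.
Minimum = -2.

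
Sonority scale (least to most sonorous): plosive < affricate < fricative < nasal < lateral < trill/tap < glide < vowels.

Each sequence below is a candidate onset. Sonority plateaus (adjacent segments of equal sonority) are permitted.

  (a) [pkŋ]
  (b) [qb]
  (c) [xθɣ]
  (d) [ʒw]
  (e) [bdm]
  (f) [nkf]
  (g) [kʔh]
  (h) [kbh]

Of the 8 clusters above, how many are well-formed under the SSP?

7

(a) 1-1-4 → obeys
(b) 1-1 → obeys
(c) 3-3-3 → obeys
(d) 3-7 → obeys
(e) 1-1-4 → obeys
(f) 4-1-3 → violates
(g) 1-1-3 → obeys
(h) 1-1-3 → obeys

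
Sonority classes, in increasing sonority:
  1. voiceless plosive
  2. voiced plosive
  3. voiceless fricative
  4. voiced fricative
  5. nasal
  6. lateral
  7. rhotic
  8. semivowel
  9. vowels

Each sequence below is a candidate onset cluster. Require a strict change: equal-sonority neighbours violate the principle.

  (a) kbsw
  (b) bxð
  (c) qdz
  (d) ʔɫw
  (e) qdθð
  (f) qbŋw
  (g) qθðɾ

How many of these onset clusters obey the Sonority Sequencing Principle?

7

(a) kbsw: profile 1-2-3-8 — obeys.
(b) bxð: profile 2-3-4 — obeys.
(c) qdz: profile 1-2-4 — obeys.
(d) ʔɫw: profile 1-6-8 — obeys.
(e) qdθð: profile 1-2-3-4 — obeys.
(f) qbŋw: profile 1-2-5-8 — obeys.
(g) qθðɾ: profile 1-3-4-7 — obeys.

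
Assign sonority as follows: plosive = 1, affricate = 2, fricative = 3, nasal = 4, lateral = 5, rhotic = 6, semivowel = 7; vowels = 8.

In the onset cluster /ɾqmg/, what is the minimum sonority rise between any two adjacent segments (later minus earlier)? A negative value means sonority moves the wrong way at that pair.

/ɾ/: rhotic = 6.
/q/: plosive = 1.
/m/: nasal = 4.
/g/: plosive = 1.
/ɾ/→/q/: change -5.
/q/→/m/: change +3.
/m/→/g/: change -3.
Minimum = -5.

-5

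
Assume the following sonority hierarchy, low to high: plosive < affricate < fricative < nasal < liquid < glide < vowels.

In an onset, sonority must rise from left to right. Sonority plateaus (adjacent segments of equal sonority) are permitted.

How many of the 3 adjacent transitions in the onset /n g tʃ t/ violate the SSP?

2

/n/ — nasal, sonority 4.
/g/ — plosive, sonority 1.
/tʃ/ — affricate, sonority 2.
/t/ — plosive, sonority 1.
/n/→/g/: 4→1 (does not rise) — violation.
/g/→/tʃ/: 1→2 (rises) — ok.
/tʃ/→/t/: 2→1 (does not rise) — violation.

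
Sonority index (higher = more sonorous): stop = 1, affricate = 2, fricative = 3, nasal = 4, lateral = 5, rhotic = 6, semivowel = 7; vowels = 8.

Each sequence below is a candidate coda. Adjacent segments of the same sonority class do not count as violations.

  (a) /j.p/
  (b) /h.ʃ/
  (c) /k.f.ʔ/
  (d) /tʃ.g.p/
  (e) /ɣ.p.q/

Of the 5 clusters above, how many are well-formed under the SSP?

4

(a) sonority 7-1: well-formed.
(b) sonority 3-3: well-formed.
(c) sonority 1-3-1: ill-formed.
(d) sonority 2-1-1: well-formed.
(e) sonority 3-1-1: well-formed.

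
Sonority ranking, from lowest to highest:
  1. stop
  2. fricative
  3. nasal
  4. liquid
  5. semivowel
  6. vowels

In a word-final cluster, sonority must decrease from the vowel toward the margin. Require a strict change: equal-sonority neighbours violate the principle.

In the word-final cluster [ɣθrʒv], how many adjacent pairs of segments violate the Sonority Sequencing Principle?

/ɣ/ — fricative, sonority 2.
/θ/ — fricative, sonority 2.
/r/ — liquid, sonority 4.
/ʒ/ — fricative, sonority 2.
/v/ — fricative, sonority 2.
/ɣ/→/θ/: 2→2 (plateau) — violation.
/θ/→/r/: 2→4 (does not fall) — violation.
/r/→/ʒ/: 4→2 (falls) — ok.
/ʒ/→/v/: 2→2 (plateau) — violation.

3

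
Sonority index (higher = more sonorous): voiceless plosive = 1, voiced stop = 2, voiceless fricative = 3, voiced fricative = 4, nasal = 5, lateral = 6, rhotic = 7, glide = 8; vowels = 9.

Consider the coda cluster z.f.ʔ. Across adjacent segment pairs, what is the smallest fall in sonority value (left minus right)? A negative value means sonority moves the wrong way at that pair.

1

/z/ is a voiced fricative (sonority 4).
/f/ is a voiceless fricative (sonority 3).
/ʔ/ is a voiceless plosive (sonority 1).
/z/→/f/: change +1.
/f/→/ʔ/: change +2.
Minimum = 1.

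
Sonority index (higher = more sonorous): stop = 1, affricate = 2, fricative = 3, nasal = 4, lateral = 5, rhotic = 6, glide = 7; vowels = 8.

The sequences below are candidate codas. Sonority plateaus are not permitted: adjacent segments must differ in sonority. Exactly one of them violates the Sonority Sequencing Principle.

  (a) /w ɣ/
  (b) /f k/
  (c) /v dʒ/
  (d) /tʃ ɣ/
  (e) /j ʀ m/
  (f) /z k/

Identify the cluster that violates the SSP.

(a) 7-3 → obeys
(b) 3-1 → obeys
(c) 3-2 → obeys
(d) 2-3 → violates
(e) 7-6-4 → obeys
(f) 3-1 → obeys

d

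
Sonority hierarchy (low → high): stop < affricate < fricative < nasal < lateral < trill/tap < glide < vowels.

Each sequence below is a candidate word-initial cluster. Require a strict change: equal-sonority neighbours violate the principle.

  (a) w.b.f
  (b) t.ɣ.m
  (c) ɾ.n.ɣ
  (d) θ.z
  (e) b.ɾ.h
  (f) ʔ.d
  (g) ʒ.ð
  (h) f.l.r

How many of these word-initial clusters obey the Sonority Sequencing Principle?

(a) sonority 7-1-3: ill-formed.
(b) sonority 1-3-4: well-formed.
(c) sonority 6-4-3: ill-formed.
(d) sonority 3-3: ill-formed.
(e) sonority 1-6-3: ill-formed.
(f) sonority 1-1: ill-formed.
(g) sonority 3-3: ill-formed.
(h) sonority 3-5-6: well-formed.

2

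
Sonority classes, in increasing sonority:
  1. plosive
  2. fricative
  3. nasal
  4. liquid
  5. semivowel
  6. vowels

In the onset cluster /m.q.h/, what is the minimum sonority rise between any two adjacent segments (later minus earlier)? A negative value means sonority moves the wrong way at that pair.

/m/ is a nasal (sonority 3).
/q/ is a plosive (sonority 1).
/h/ is a fricative (sonority 2).
/m/→/q/: change -2.
/q/→/h/: change +1.
Minimum = -2.

-2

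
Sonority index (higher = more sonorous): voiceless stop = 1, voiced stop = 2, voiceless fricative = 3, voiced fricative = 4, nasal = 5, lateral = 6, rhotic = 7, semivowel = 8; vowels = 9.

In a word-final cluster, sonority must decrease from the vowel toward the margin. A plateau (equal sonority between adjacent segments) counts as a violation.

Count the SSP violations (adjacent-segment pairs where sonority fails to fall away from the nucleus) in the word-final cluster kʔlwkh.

/k/ is a voiceless stop (sonority 1).
/ʔ/ is a voiceless stop (sonority 1).
/l/ is a lateral (sonority 6).
/w/ is a semivowel (sonority 8).
/k/ is a voiceless stop (sonority 1).
/h/ is a voiceless fricative (sonority 3).
/k/→/ʔ/: 1→1 (plateau) — violation.
/ʔ/→/l/: 1→6 (does not fall) — violation.
/l/→/w/: 6→8 (does not fall) — violation.
/w/→/k/: 8→1 (falls) — ok.
/k/→/h/: 1→3 (does not fall) — violation.

4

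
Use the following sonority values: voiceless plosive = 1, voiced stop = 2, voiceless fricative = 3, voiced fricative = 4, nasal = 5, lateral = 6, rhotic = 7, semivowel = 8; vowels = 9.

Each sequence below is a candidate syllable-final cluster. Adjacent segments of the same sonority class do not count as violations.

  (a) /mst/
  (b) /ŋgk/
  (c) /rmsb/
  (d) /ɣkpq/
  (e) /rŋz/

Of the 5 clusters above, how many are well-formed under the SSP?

5

(a) 5-3-1 → obeys
(b) 5-2-1 → obeys
(c) 7-5-3-2 → obeys
(d) 4-1-1-1 → obeys
(e) 7-5-4 → obeys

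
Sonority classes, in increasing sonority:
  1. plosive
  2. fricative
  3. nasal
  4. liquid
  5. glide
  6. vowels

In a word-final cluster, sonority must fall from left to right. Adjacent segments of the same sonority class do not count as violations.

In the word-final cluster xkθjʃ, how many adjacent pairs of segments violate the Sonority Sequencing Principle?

2

/x/ is a fricative (sonority 2).
/k/ is a plosive (sonority 1).
/θ/ is a fricative (sonority 2).
/j/ is a glide (sonority 5).
/ʃ/ is a fricative (sonority 2).
/x/→/k/: 2→1 (falls) — ok.
/k/→/θ/: 1→2 (does not fall) — violation.
/θ/→/j/: 2→5 (does not fall) — violation.
/j/→/ʃ/: 5→2 (falls) — ok.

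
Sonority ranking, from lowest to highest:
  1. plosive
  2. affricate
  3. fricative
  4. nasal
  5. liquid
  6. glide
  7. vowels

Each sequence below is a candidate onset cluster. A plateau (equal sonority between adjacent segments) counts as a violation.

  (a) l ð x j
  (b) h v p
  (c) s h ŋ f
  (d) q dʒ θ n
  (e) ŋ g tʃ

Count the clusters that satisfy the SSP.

1

(a) sonority 5-3-3-6: ill-formed.
(b) sonority 3-3-1: ill-formed.
(c) sonority 3-3-4-3: ill-formed.
(d) sonority 1-2-3-4: well-formed.
(e) sonority 4-1-2: ill-formed.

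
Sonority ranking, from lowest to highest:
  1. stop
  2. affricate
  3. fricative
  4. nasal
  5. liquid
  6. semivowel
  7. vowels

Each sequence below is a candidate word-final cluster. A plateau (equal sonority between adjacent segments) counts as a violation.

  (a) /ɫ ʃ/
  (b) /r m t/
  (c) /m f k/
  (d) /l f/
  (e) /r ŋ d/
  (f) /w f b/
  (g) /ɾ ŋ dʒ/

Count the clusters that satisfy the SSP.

7

(a) 5-3 → obeys
(b) 5-4-1 → obeys
(c) 4-3-1 → obeys
(d) 5-3 → obeys
(e) 5-4-1 → obeys
(f) 6-3-1 → obeys
(g) 5-4-2 → obeys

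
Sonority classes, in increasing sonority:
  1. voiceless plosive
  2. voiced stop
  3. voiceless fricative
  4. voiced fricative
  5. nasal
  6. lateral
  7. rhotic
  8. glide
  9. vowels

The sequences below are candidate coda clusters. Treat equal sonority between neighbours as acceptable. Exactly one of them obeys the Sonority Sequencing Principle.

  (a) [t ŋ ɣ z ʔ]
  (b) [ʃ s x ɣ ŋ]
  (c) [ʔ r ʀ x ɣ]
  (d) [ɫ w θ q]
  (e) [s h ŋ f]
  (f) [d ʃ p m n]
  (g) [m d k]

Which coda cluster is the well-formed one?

(a) sonority 1-5-4-4-1: ill-formed.
(b) sonority 3-3-3-4-5: ill-formed.
(c) sonority 1-7-7-3-4: ill-formed.
(d) sonority 6-8-3-1: ill-formed.
(e) sonority 3-3-5-3: ill-formed.
(f) sonority 2-3-1-5-5: ill-formed.
(g) sonority 5-2-1: well-formed.

g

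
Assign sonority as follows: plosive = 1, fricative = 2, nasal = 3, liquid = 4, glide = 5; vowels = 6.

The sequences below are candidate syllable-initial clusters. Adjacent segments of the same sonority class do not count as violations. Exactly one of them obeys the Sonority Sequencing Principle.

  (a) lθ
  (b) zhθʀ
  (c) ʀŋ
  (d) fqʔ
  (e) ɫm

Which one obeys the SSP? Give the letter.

b

(a) 4-2 → violates
(b) 2-2-2-4 → obeys
(c) 4-3 → violates
(d) 2-1-1 → violates
(e) 4-3 → violates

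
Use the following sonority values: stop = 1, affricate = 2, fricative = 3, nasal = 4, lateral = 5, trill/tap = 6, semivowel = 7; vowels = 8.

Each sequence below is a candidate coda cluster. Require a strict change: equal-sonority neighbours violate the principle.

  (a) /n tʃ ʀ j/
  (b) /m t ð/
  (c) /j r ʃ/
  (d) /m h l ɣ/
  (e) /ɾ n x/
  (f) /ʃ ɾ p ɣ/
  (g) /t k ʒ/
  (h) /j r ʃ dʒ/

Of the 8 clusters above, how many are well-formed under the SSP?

(a) 4-2-6-7 → violates
(b) 4-1-3 → violates
(c) 7-6-3 → obeys
(d) 4-3-5-3 → violates
(e) 6-4-3 → obeys
(f) 3-6-1-3 → violates
(g) 1-1-3 → violates
(h) 7-6-3-2 → obeys

3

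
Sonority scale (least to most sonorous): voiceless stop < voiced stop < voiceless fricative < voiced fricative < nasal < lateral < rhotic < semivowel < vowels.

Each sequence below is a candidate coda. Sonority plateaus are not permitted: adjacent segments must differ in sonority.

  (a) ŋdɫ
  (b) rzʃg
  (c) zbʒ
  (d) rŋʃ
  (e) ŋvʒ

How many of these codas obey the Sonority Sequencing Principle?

(a) sonority 5-2-6: ill-formed.
(b) sonority 7-4-3-2: well-formed.
(c) sonority 4-2-4: ill-formed.
(d) sonority 7-5-3: well-formed.
(e) sonority 5-4-4: ill-formed.

2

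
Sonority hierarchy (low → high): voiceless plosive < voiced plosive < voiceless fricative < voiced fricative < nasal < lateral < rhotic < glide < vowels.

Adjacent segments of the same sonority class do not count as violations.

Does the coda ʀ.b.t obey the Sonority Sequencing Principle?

yes

/ʀ/ is a rhotic (sonority 7).
/b/ is a voiced plosive (sonority 2).
/t/ is a voiceless plosive (sonority 1).
The profile 7-2-1 strictly falls, so the coda satisfies the SSP.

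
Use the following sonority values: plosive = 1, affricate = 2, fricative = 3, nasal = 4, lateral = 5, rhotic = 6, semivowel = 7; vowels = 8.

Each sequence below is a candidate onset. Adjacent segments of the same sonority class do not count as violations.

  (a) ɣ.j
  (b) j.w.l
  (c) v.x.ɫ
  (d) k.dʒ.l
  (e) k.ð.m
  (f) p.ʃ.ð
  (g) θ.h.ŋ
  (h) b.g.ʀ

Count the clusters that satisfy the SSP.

7

(a) sonority 3-7: well-formed.
(b) sonority 7-7-5: ill-formed.
(c) sonority 3-3-5: well-formed.
(d) sonority 1-2-5: well-formed.
(e) sonority 1-3-4: well-formed.
(f) sonority 1-3-3: well-formed.
(g) sonority 3-3-4: well-formed.
(h) sonority 1-1-6: well-formed.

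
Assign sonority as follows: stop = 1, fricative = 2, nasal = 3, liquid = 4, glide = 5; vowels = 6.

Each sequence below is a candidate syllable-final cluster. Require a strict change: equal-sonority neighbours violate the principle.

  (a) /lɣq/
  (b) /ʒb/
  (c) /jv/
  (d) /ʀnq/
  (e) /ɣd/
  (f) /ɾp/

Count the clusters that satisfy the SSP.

(a) /lɣq/: profile 4-2-1 — obeys.
(b) /ʒb/: profile 2-1 — obeys.
(c) /jv/: profile 5-2 — obeys.
(d) /ʀnq/: profile 4-3-1 — obeys.
(e) /ɣd/: profile 2-1 — obeys.
(f) /ɾp/: profile 4-1 — obeys.

6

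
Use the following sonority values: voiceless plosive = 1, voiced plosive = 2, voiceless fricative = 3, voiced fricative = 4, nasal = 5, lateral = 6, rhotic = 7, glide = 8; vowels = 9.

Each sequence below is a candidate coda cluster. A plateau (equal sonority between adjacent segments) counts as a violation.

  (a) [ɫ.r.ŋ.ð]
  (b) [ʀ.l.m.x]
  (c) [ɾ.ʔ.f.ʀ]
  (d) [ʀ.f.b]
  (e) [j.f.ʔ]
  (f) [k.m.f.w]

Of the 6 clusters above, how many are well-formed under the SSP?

3

(a) 6-7-5-4 → violates
(b) 7-6-5-3 → obeys
(c) 7-1-3-7 → violates
(d) 7-3-2 → obeys
(e) 8-3-1 → obeys
(f) 1-5-3-8 → violates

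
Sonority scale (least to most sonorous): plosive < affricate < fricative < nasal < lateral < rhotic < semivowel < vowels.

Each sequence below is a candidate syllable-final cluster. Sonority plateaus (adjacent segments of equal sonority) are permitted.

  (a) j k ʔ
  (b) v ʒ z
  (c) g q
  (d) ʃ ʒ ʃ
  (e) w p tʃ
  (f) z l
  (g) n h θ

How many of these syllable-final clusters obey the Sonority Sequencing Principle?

(a) 7-1-1 → obeys
(b) 3-3-3 → obeys
(c) 1-1 → obeys
(d) 3-3-3 → obeys
(e) 7-1-2 → violates
(f) 3-5 → violates
(g) 4-3-3 → obeys

5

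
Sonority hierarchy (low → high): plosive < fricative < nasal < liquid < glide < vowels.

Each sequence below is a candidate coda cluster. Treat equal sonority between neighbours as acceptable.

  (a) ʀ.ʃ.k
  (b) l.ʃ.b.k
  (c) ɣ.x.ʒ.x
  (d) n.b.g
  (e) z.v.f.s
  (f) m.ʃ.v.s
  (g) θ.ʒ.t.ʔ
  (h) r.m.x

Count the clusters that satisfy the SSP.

8

(a) 4-2-1 → obeys
(b) 4-2-1-1 → obeys
(c) 2-2-2-2 → obeys
(d) 3-1-1 → obeys
(e) 2-2-2-2 → obeys
(f) 3-2-2-2 → obeys
(g) 2-2-1-1 → obeys
(h) 4-3-2 → obeys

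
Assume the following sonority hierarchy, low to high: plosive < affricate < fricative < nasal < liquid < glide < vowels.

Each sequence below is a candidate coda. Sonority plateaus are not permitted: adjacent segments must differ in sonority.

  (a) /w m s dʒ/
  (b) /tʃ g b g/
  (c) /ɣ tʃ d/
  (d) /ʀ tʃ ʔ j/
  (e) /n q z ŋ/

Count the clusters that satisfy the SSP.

(a) /w m s dʒ/: profile 6-4-3-2 — obeys.
(b) /tʃ g b g/: profile 2-1-1-1 — violates.
(c) /ɣ tʃ d/: profile 3-2-1 — obeys.
(d) /ʀ tʃ ʔ j/: profile 5-2-1-6 — violates.
(e) /n q z ŋ/: profile 4-1-3-4 — violates.

2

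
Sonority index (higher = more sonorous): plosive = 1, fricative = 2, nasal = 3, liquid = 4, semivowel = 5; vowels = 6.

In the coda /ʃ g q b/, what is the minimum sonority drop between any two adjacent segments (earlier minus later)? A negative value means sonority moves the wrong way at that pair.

0

/ʃ/ is a fricative (sonority 2).
/g/ is a plosive (sonority 1).
/q/ is a plosive (sonority 1).
/b/ is a plosive (sonority 1).
/ʃ/→/g/: change +1.
/g/→/q/: change +0.
/q/→/b/: change +0.
Minimum = 0.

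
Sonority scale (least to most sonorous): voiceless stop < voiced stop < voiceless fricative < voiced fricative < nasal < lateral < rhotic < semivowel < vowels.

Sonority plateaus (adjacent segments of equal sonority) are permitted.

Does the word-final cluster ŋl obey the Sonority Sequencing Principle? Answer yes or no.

no

/ŋ/ is a nasal (sonority 5).
/l/ is a lateral (sonority 6).
The profile is 5-6. Between /ŋ/ (5) and /l/ (6) sonority does not fall, so the cluster violates the SSP.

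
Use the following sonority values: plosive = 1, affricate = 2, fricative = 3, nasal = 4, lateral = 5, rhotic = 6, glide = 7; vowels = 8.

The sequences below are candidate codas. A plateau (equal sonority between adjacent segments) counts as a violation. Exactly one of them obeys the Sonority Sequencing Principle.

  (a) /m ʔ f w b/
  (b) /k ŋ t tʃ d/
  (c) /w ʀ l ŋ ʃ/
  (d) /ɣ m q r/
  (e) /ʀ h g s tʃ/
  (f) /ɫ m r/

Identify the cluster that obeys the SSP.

(a) sonority 4-1-3-7-1: ill-formed.
(b) sonority 1-4-1-2-1: ill-formed.
(c) sonority 7-6-5-4-3: well-formed.
(d) sonority 3-4-1-6: ill-formed.
(e) sonority 6-3-1-3-2: ill-formed.
(f) sonority 5-4-6: ill-formed.

c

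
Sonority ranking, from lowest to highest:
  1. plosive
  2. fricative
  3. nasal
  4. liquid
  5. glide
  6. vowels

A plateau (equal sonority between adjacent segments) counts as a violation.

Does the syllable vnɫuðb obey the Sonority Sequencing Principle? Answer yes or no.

yes

Onset: /v/ is a fricative (sonority 2), /n/ is a nasal (sonority 3), /ɫ/ is a liquid (sonority 4); then the nucleus /u/ (sonority 6).
Onset profile 2-3-4-6 — rises to the nucleus.
Coda: /ð/ is a fricative (sonority 2), /b/ is a plosive (sonority 1).
Coda profile 6-2-1 — falls from the nucleus.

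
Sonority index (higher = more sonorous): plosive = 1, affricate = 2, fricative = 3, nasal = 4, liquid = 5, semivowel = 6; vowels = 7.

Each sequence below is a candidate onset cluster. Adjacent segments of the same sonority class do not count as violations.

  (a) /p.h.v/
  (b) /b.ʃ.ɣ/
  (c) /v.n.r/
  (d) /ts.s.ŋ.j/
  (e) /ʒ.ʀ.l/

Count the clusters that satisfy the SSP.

(a) /p.h.v/: profile 1-3-3 — obeys.
(b) /b.ʃ.ɣ/: profile 1-3-3 — obeys.
(c) /v.n.r/: profile 3-4-5 — obeys.
(d) /ts.s.ŋ.j/: profile 2-3-4-6 — obeys.
(e) /ʒ.ʀ.l/: profile 3-5-5 — obeys.

5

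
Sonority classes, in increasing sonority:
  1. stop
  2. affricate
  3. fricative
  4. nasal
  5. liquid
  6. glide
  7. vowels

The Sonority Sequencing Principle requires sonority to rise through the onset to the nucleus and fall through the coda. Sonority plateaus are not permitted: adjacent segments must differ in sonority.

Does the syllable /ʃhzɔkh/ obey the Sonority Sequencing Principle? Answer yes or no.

no

Onset: /ʃ/ is a fricative (sonority 3), /h/ is a fricative (sonority 3), /z/ is a fricative (sonority 3); then the nucleus /ɔ/ (sonority 7).
Onset profile 3-3-3-7 — does not strictly rise throughout.
Coda: /k/ is a stop (sonority 1), /h/ is a fricative (sonority 3).
Coda profile 7-1-3 — does not strictly fall throughout.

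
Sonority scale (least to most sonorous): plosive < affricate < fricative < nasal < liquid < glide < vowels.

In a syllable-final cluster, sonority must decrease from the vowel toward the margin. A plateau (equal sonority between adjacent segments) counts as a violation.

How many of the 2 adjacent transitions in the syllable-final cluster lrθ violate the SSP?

/l/ — liquid, sonority 5.
/r/ — liquid, sonority 5.
/θ/ — fricative, sonority 3.
/l/→/r/: 5→5 (plateau) — violation.
/r/→/θ/: 5→3 (falls) — ok.

1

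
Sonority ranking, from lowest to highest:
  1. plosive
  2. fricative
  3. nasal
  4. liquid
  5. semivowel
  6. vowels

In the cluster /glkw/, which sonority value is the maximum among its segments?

5

/g/ is a plosive (sonority 1).
/l/ is a liquid (sonority 4).
/k/ is a plosive (sonority 1).
/w/ is a semivowel (sonority 5).
The maximum is 5.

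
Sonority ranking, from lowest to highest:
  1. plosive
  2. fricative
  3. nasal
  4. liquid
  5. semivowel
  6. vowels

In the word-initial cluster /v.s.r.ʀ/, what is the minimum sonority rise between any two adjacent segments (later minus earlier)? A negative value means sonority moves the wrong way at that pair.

/v/ — fricative, sonority 2.
/s/ — fricative, sonority 2.
/r/ — liquid, sonority 4.
/ʀ/ — liquid, sonority 4.
/v/→/s/: change +0.
/s/→/r/: change +2.
/r/→/ʀ/: change +0.
Minimum = 0.

0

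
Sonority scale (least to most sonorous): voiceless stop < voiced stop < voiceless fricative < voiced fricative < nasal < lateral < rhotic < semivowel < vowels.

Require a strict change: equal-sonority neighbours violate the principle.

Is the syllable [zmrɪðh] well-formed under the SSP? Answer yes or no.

Onset: /z/ is a voiced fricative (sonority 4), /m/ is a nasal (sonority 5), /r/ is a rhotic (sonority 7); then the nucleus /ɪ/ (sonority 9).
Onset profile 4-5-7-9 — rises to the nucleus.
Coda: /ð/ is a voiced fricative (sonority 4), /h/ is a voiceless fricative (sonority 3).
Coda profile 9-4-3 — falls from the nucleus.

yes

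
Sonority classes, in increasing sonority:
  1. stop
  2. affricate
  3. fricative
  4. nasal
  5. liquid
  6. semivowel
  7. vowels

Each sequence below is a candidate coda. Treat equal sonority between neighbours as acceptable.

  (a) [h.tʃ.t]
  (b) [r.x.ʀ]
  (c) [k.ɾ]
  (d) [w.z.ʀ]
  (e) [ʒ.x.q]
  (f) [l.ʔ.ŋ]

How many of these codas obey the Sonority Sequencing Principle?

2

(a) [h.tʃ.t]: profile 3-2-1 — obeys.
(b) [r.x.ʀ]: profile 5-3-5 — violates.
(c) [k.ɾ]: profile 1-5 — violates.
(d) [w.z.ʀ]: profile 6-3-5 — violates.
(e) [ʒ.x.q]: profile 3-3-1 — obeys.
(f) [l.ʔ.ŋ]: profile 5-1-4 — violates.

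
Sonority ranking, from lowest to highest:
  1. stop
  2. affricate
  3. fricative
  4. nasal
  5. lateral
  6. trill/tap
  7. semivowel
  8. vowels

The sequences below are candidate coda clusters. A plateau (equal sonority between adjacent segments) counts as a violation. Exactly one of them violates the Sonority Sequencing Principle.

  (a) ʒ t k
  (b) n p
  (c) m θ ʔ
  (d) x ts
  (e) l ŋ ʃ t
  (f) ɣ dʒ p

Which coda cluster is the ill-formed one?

(a) sonority 3-1-1: ill-formed.
(b) sonority 4-1: well-formed.
(c) sonority 4-3-1: well-formed.
(d) sonority 3-2: well-formed.
(e) sonority 5-4-3-1: well-formed.
(f) sonority 3-2-1: well-formed.

a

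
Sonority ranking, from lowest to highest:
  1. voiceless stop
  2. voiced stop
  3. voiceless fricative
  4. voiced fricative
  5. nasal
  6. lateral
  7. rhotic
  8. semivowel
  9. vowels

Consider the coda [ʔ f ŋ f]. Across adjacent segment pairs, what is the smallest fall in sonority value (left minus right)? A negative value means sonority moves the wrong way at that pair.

/ʔ/: voiceless stop = 1.
/f/: voiceless fricative = 3.
/ŋ/: nasal = 5.
/f/: voiceless fricative = 3.
/ʔ/→/f/: change -2.
/f/→/ŋ/: change -2.
/ŋ/→/f/: change +2.
Minimum = -2.

-2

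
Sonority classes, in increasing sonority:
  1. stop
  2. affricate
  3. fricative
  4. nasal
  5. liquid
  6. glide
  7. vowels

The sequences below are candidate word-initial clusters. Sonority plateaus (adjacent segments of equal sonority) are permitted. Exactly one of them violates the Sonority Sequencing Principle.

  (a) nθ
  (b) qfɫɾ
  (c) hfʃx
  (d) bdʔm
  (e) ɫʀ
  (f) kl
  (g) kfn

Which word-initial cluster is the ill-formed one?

(a) 4-3 → violates
(b) 1-3-5-5 → obeys
(c) 3-3-3-3 → obeys
(d) 1-1-1-4 → obeys
(e) 5-5 → obeys
(f) 1-5 → obeys
(g) 1-3-4 → obeys

a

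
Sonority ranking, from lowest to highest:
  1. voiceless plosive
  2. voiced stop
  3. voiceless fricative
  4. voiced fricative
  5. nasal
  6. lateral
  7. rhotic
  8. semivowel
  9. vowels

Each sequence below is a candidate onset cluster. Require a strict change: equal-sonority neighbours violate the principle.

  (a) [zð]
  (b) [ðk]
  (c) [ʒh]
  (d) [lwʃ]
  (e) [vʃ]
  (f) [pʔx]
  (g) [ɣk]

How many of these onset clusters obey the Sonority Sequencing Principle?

(a) [zð]: profile 4-4 — violates.
(b) [ðk]: profile 4-1 — violates.
(c) [ʒh]: profile 4-3 — violates.
(d) [lwʃ]: profile 6-8-3 — violates.
(e) [vʃ]: profile 4-3 — violates.
(f) [pʔx]: profile 1-1-3 — violates.
(g) [ɣk]: profile 4-1 — violates.

0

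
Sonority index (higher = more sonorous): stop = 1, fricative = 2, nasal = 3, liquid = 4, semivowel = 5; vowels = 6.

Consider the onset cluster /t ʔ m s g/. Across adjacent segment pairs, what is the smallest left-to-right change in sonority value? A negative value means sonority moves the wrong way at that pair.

/t/ — stop, sonority 1.
/ʔ/ — stop, sonority 1.
/m/ — nasal, sonority 3.
/s/ — fricative, sonority 2.
/g/ — stop, sonority 1.
/t/→/ʔ/: change +0.
/ʔ/→/m/: change +2.
/m/→/s/: change -1.
/s/→/g/: change -1.
Minimum = -1.

-1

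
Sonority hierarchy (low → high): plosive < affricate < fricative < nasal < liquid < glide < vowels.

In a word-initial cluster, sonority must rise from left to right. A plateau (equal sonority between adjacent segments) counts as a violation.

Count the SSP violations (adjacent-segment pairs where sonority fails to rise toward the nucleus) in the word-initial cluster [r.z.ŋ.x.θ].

3

/r/ — liquid, sonority 5.
/z/ — fricative, sonority 3.
/ŋ/ — nasal, sonority 4.
/x/ — fricative, sonority 3.
/θ/ — fricative, sonority 3.
/r/→/z/: 5→3 (does not rise) — violation.
/z/→/ŋ/: 3→4 (rises) — ok.
/ŋ/→/x/: 4→3 (does not rise) — violation.
/x/→/θ/: 3→3 (plateau) — violation.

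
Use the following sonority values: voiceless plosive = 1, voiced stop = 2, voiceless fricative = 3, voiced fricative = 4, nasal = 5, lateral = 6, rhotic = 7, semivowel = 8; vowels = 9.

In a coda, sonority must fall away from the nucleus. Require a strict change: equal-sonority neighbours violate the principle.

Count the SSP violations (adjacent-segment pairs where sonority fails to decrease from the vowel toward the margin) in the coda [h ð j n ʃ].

2

/h/ is a voiceless fricative (sonority 3).
/ð/ is a voiced fricative (sonority 4).
/j/ is a semivowel (sonority 8).
/n/ is a nasal (sonority 5).
/ʃ/ is a voiceless fricative (sonority 3).
/h/→/ð/: 3→4 (does not fall) — violation.
/ð/→/j/: 4→8 (does not fall) — violation.
/j/→/n/: 8→5 (falls) — ok.
/n/→/ʃ/: 5→3 (falls) — ok.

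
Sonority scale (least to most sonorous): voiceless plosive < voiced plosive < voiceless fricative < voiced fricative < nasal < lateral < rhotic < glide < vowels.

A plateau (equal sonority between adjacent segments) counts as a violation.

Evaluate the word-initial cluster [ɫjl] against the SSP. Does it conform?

no

/ɫ/: lateral = 6.
/j/: glide = 8.
/l/: lateral = 6.
The profile is 6-8-6. Between /j/ (8) and /l/ (6) sonority does not rise, so the cluster violates the SSP.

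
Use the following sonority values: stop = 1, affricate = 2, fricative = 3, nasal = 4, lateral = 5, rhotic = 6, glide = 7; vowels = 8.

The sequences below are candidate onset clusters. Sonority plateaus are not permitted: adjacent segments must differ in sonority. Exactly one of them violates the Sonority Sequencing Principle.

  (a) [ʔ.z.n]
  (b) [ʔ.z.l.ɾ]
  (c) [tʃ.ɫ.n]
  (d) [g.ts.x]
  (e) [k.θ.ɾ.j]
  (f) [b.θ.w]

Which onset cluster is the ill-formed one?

(a) sonority 1-3-4: well-formed.
(b) sonority 1-3-5-6: well-formed.
(c) sonority 2-5-4: ill-formed.
(d) sonority 1-2-3: well-formed.
(e) sonority 1-3-6-7: well-formed.
(f) sonority 1-3-7: well-formed.

c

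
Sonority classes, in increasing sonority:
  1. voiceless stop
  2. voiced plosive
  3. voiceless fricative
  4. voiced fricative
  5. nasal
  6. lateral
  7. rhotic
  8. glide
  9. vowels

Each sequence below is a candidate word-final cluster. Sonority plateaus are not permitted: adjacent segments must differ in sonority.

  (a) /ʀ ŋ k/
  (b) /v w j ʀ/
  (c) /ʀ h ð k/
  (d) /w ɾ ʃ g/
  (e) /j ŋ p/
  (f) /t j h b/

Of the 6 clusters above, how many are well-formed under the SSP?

3

(a) /ʀ ŋ k/: profile 7-5-1 — obeys.
(b) /v w j ʀ/: profile 4-8-8-7 — violates.
(c) /ʀ h ð k/: profile 7-3-4-1 — violates.
(d) /w ɾ ʃ g/: profile 8-7-3-2 — obeys.
(e) /j ŋ p/: profile 8-5-1 — obeys.
(f) /t j h b/: profile 1-8-3-2 — violates.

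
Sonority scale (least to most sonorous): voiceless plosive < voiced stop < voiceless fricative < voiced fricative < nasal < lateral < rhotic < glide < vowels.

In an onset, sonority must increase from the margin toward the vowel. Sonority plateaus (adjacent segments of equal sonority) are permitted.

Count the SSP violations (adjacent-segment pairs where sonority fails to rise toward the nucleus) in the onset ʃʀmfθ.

2

/ʃ/: voiceless fricative = 3.
/ʀ/: rhotic = 7.
/m/: nasal = 5.
/f/: voiceless fricative = 3.
/θ/: voiceless fricative = 3.
/ʃ/→/ʀ/: 3→7 (rises) — ok.
/ʀ/→/m/: 7→5 (does not rise) — violation.
/m/→/f/: 5→3 (does not rise) — violation.
/f/→/θ/: 3→3 (plateau, allowed) — ok.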